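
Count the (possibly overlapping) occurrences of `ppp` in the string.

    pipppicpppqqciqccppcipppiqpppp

Sliding a length-3 window over the 30 characters (28 positions):
  position 3–5: ppp
  position 8–10: ppp
  position 22–24: ppp
  position 27–29: ppp
  position 28–30: ppp

5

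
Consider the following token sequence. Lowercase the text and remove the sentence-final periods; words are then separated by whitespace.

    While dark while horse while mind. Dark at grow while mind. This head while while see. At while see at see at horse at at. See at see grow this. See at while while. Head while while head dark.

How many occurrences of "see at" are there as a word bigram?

Scanning the 38 overlapping bigram windows for "see at":
  position 16–17: see at
  position 19–20: see at
  position 21–22: see at
  position 26–27: see at
  position 31–32: see at

5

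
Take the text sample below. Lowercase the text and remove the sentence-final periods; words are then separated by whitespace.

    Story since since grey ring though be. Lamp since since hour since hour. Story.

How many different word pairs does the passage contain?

11

14 tokens → 13 bigram windows in total.
Repeated bigrams (each contributes count−1 duplicates):
  since hour: 2
  since since: 2
2 duplicate windows → 13 − 2 = 11 distinct.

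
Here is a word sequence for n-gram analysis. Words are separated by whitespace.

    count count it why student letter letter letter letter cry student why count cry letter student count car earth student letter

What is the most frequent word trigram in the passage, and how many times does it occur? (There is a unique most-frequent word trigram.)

"letter letter letter", 2 times

Trigram frequencies (highest first):
  letter letter letter: 2
  count count it: 1
  count it why: 1
  it why student: 1
  why student letter: 1
  student letter letter: 1
  … (12 more, each ≤ 1)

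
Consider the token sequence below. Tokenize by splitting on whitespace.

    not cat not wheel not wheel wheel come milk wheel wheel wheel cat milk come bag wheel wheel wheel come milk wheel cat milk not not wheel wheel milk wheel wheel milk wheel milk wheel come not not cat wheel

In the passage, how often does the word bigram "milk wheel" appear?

5

Scanning the 39 overlapping bigram windows for "milk wheel":
  position 9–10: milk wheel
  position 21–22: milk wheel
  position 29–30: milk wheel
  position 32–33: milk wheel
  position 34–35: milk wheel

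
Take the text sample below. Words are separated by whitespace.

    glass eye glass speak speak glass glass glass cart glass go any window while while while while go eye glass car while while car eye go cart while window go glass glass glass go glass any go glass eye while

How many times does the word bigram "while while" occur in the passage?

4

Scanning the 39 overlapping bigram windows for "while while":
  position 14–15: while while
  position 15–16: while while
  position 16–17: while while
  position 22–23: while while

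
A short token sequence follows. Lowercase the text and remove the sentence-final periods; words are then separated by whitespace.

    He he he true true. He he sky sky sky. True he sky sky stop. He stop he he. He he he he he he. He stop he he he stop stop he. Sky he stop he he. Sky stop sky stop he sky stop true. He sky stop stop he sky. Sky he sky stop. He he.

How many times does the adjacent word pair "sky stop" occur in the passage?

Scanning the 57 overlapping bigram windows for "sky stop":
  position 14–15: sky stop
  position 39–40: sky stop
  position 41–42: sky stop
  position 44–45: sky stop
  position 48–49: sky stop
  position 55–56: sky stop

6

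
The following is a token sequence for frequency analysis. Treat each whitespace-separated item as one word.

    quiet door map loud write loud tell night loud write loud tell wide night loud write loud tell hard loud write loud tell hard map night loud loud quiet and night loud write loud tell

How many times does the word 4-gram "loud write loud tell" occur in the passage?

Scanning the 32 overlapping 4-gram windows for "loud write loud tell":
  position 4–7: loud write loud tell
  position 9–12: loud write loud tell
  position 15–18: loud write loud tell
  position 20–23: loud write loud tell
  position 32–35: loud write loud tell

5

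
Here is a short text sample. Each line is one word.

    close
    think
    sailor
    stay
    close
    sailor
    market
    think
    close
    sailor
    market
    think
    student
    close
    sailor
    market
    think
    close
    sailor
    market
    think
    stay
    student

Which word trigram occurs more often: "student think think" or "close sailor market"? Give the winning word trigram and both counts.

"close sailor market" (4 vs 0)

"student think think": 0 occurrences
"close sailor market": 4 occurrences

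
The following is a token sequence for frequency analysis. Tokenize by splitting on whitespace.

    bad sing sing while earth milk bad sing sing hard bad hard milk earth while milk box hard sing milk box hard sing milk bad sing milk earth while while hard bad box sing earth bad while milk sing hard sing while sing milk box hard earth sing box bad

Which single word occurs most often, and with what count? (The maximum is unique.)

Unigram frequencies (highest first):
  sing: 12
  milk: 8
  bad: 7
  hard: 7
  while: 6
  earth: 5
  … (1 more, each ≤ 5)

"sing", 12 times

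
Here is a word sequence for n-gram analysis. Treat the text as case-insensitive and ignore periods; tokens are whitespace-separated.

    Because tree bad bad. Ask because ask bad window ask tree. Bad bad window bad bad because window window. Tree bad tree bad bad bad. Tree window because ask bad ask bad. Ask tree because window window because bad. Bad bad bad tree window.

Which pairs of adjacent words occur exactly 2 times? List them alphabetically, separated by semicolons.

ask tree; bad window; because ask; because window; tree window; window because; window window

Bigram counts meeting the condition (exactly 2 times):
  ask tree: 2
  bad window: 2
  because ask: 2
  because window: 2
  tree window: 2
  window because: 2
  window window: 2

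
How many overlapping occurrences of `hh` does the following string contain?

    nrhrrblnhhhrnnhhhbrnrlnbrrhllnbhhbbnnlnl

Sliding a length-2 window over the 40 characters (39 positions):
  position 9–10: hh
  position 10–11: hh
  position 15–16: hh
  position 16–17: hh
  position 32–33: hh

5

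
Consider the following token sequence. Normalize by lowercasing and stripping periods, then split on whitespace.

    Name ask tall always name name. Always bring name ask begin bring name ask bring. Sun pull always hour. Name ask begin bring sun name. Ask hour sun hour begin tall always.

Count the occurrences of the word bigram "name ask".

Scanning the 31 overlapping bigram windows for "name ask":
  position 1–2: name ask
  position 9–10: name ask
  position 13–14: name ask
  position 20–21: name ask
  position 25–26: name ask

5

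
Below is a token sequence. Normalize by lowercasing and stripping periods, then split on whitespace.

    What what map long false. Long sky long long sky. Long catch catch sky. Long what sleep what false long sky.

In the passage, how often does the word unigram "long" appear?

7

Scanning the 21 tokens for "long":
  position 4: long
  position 6: long
  position 8: long
  position 9: long
  position 11: long
  position 15: long
  position 20: long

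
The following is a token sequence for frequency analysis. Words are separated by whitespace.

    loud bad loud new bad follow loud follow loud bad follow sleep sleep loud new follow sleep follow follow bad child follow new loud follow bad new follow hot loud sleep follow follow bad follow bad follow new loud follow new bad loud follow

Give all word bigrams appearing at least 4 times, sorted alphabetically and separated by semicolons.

Bigram counts meeting the condition (at least 4 times):
  bad follow: 4
  follow bad: 4
  loud follow: 4

bad follow; follow bad; loud follow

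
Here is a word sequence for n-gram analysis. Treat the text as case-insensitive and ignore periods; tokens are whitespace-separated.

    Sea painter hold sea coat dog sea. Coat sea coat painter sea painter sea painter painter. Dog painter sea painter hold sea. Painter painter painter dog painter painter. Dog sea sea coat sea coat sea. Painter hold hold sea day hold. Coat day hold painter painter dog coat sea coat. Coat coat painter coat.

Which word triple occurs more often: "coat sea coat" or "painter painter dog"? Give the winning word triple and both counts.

"coat sea coat": 3 occurrences
"painter painter dog": 4 occurrences

"painter painter dog" (4 vs 3)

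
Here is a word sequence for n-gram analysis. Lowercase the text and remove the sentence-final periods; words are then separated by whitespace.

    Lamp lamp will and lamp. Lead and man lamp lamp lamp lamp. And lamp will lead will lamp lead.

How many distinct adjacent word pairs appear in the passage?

12

19 tokens → 18 bigram windows in total.
Repeated bigrams (each contributes count−1 duplicates):
  lamp lamp: 4
  and lamp: 2
  lamp lead: 2
  lamp will: 2
6 duplicate windows → 18 − 6 = 12 distinct.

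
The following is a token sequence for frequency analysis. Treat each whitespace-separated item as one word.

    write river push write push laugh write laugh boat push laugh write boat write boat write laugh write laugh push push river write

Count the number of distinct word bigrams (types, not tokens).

23 tokens → 22 bigram windows in total.
Repeated bigrams (each contributes count−1 duplicates):
  laugh write: 3
  write laugh: 3
  boat write: 2
  push laugh: 2
  write boat: 2
7 duplicate windows → 22 − 7 = 15 distinct.

15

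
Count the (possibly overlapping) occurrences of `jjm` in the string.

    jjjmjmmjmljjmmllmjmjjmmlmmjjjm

Sliding a length-3 window over the 30 characters (28 positions):
  position 2–4: jjm
  position 11–13: jjm
  position 20–22: jjm
  position 28–30: jjm

4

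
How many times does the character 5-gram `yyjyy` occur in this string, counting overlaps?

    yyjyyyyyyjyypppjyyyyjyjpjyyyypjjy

Sliding a length-5 window over the 33 characters (29 positions):
  position 1–5: yyjyy
  position 8–12: yyjyy

2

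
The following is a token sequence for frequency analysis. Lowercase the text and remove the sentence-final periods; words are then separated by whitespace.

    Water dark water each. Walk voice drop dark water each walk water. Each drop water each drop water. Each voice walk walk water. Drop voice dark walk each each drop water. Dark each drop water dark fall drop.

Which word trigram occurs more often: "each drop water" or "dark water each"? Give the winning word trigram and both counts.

"each drop water" (4 vs 2)

"each drop water": 4 occurrences
"dark water each": 2 occurrences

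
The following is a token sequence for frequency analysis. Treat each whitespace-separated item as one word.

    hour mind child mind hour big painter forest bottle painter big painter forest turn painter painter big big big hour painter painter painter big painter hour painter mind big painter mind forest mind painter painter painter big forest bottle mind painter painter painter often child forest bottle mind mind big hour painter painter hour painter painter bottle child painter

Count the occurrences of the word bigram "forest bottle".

3

Scanning the 58 overlapping bigram windows for "forest bottle":
  position 8–9: forest bottle
  position 38–39: forest bottle
  position 46–47: forest bottle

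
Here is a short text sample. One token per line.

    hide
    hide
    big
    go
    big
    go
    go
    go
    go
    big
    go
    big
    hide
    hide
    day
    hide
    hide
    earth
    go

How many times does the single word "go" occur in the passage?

Scanning the 19 tokens for "go":
  position 4: go
  position 6: go
  position 7: go
  position 8: go
  position 9: go
  position 11: go
  position 19: go

7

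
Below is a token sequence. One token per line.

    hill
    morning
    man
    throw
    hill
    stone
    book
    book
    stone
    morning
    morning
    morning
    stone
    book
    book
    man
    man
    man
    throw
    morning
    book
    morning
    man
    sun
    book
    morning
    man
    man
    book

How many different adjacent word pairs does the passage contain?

29 tokens → 28 bigram windows in total.
Repeated bigrams (each contributes count−1 duplicates):
  man man: 3
  morning man: 3
  book book: 2
  book morning: 2
  man throw: 2
  morning morning: 2
  stone book: 2
9 duplicate windows → 28 − 9 = 19 distinct.

19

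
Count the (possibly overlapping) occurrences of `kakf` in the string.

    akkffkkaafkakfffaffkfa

1

Sliding a length-4 window over the 22 characters (19 positions):
  position 11–14: kakf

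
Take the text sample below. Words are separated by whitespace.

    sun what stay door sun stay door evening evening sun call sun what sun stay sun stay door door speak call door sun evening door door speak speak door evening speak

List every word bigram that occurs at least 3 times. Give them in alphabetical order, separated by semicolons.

stay door; sun stay

Bigram counts meeting the condition (at least 3 times):
  stay door: 3
  sun stay: 3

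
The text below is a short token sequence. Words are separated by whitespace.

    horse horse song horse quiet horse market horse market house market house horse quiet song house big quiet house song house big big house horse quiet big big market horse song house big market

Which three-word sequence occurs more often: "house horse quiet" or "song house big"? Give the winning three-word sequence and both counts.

"house horse quiet": 2 occurrences
"song house big": 3 occurrences

"song house big" (3 vs 2)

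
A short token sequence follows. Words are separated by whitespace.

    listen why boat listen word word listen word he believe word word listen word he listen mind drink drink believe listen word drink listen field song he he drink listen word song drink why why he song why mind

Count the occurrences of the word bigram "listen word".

5

Scanning the 38 overlapping bigram windows for "listen word":
  position 4–5: listen word
  position 7–8: listen word
  position 13–14: listen word
  position 21–22: listen word
  position 30–31: listen word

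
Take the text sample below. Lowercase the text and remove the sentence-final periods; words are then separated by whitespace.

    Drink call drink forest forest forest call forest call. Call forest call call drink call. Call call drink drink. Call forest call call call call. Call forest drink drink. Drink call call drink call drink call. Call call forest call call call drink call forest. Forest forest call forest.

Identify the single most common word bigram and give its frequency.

"call call", 13 times

Bigram frequencies (highest first):
  call call: 13
  drink call: 7
  call forest: 7
  call drink: 6
  forest call: 6
  forest forest: 4
  … (3 more, each ≤ 3)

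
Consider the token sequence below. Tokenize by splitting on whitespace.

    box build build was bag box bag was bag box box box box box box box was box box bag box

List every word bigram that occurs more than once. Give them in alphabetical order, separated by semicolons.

Bigram counts meeting the condition (more than once):
  bag box: 3
  box bag: 2
  box box: 7
  was bag: 2

bag box; box bag; box box; was bag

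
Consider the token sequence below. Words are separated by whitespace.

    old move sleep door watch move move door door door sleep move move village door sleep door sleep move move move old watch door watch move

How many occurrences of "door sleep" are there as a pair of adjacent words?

Scanning the 25 overlapping bigram windows for "door sleep":
  position 10–11: door sleep
  position 15–16: door sleep
  position 17–18: door sleep

3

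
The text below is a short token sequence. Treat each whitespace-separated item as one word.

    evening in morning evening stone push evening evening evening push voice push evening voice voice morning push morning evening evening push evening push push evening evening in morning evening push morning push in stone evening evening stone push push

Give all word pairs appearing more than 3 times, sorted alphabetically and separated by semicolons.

Bigram counts meeting the condition (more than 3 times):
  evening evening: 5
  evening push: 4
  push evening: 4

evening evening; evening push; push evening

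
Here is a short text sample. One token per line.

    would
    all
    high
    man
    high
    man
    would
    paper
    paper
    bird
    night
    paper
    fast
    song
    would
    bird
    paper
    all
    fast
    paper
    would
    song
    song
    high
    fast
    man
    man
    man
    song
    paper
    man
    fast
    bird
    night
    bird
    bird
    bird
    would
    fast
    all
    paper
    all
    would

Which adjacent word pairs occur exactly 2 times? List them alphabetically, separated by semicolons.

Bigram counts meeting the condition (exactly 2 times):
  bird bird: 2
  bird night: 2
  high man: 2
  man man: 2
  paper all: 2

bird bird; bird night; high man; man man; paper all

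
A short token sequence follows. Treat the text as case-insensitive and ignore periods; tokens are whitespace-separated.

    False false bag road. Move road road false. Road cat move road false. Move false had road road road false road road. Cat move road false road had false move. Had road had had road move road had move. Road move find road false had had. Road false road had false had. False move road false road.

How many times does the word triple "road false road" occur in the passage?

5

Scanning the 55 overlapping trigram windows for "road false road":
  position 7–9: road false road
  position 19–21: road false road
  position 25–27: road false road
  position 47–49: road false road
  position 55–57: road false road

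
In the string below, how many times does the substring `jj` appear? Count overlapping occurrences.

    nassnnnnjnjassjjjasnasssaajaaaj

Sliding a length-2 window over the 31 characters (30 positions):
  position 15–16: jj
  position 16–17: jj

2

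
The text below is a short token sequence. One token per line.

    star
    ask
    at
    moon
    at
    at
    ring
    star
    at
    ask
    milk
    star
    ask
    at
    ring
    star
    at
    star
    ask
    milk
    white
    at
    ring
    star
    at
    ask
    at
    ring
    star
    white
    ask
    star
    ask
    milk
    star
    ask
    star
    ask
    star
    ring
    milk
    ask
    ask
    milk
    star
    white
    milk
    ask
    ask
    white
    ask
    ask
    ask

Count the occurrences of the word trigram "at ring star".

Scanning the 51 overlapping trigram windows for "at ring star":
  position 6–8: at ring star
  position 14–16: at ring star
  position 22–24: at ring star
  position 27–29: at ring star

4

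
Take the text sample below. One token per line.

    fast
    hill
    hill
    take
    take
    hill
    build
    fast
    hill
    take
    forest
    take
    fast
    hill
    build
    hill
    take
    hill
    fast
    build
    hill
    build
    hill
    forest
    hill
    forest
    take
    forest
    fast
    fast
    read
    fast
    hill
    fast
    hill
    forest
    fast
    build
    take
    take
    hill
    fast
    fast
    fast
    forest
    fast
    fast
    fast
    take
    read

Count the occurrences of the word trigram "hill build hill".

2

Scanning the 48 overlapping trigram windows for "hill build hill":
  position 14–16: hill build hill
  position 21–23: hill build hill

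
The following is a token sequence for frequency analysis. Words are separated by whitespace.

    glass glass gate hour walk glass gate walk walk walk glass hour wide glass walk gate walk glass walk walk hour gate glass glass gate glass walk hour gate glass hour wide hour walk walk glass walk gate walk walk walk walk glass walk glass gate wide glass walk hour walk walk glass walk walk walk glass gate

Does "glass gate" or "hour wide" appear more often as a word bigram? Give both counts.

"glass gate" (5 vs 2)

"glass gate": 5 occurrences
"hour wide": 2 occurrences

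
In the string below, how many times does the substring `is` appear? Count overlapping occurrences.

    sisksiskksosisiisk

4

Sliding a length-2 window over the 18 characters (17 positions):
  position 2–3: is
  position 6–7: is
  position 13–14: is
  position 16–17: is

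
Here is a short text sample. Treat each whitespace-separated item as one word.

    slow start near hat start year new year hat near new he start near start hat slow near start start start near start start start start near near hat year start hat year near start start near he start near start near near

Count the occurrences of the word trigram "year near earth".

Scanning the 41 overlapping trigram windows for "year near earth":
  (none found)

0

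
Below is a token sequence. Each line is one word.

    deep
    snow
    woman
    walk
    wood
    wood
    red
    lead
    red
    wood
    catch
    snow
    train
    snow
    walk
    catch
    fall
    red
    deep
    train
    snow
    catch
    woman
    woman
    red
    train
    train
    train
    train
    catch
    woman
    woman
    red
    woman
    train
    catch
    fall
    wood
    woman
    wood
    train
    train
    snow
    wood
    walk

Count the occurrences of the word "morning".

Scanning the 45 tokens for "morning":
  (none found)

0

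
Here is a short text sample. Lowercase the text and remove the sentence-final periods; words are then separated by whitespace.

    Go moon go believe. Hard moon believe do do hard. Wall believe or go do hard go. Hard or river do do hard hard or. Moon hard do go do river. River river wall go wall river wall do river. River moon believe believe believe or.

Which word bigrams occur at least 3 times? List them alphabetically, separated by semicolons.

do hard; river river

Bigram counts meeting the condition (at least 3 times):
  do hard: 3
  river river: 3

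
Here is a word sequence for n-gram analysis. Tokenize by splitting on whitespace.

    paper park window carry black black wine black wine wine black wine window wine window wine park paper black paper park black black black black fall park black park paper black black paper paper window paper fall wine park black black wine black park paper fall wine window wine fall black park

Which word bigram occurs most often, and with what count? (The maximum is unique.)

"black black", 6 times

Bigram frequencies (highest first):
  black black: 6
  black wine: 4
  wine black: 3
  wine window: 3
  window wine: 3
  park paper: 3
  … (19 more, each ≤ 3)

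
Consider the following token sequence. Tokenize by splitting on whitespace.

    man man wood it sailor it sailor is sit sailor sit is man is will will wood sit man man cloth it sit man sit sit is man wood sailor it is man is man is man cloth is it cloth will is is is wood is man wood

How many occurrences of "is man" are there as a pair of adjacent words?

6

Scanning the 48 overlapping bigram windows for "is man":
  position 12–13: is man
  position 27–28: is man
  position 32–33: is man
  position 34–35: is man
  position 36–37: is man
  position 47–48: is man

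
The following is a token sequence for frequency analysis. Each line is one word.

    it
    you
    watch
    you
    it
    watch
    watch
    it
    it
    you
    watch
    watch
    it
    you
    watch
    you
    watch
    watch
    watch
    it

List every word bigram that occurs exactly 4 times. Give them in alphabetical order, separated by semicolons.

Bigram counts meeting the condition (exactly 4 times):
  watch watch: 4
  you watch: 4

watch watch; you watch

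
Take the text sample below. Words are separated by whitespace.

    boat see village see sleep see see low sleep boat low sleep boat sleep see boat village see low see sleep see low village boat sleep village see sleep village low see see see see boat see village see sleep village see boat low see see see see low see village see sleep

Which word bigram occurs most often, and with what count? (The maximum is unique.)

"see see", 7 times

Bigram frequencies (highest first):
  see see: 7
  village see: 6
  see sleep: 5
  see low: 4
  low see: 4
  see village: 3
  … (12 more, each ≤ 3)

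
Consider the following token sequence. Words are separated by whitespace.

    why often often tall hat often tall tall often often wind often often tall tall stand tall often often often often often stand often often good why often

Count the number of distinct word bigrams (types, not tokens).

15

28 tokens → 27 bigram windows in total.
Repeated bigrams (each contributes count−1 duplicates):
  often often: 8
  often tall: 3
  tall often: 2
  tall tall: 2
  why often: 2
12 duplicate windows → 27 − 12 = 15 distinct.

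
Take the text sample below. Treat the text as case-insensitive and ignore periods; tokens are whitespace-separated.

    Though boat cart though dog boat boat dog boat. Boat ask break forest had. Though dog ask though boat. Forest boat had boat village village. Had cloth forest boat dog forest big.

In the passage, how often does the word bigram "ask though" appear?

1

Scanning the 31 overlapping bigram windows for "ask though":
  position 17–18: ask though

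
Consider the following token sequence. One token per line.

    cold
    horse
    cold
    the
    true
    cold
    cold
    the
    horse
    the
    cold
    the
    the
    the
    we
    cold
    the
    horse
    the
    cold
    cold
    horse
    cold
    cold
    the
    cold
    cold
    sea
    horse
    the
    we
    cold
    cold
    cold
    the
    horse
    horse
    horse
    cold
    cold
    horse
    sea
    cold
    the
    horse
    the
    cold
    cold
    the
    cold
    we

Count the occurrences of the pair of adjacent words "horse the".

Scanning the 50 overlapping bigram windows for "horse the":
  position 9–10: horse the
  position 18–19: horse the
  position 29–30: horse the
  position 45–46: horse the

4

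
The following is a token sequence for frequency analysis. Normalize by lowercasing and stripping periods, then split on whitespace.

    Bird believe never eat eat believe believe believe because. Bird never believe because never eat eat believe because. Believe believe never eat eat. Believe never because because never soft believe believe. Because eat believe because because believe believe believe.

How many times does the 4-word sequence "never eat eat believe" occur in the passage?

3

Scanning the 36 overlapping 4-gram windows for "never eat eat believe":
  position 3–6: never eat eat believe
  position 14–17: never eat eat believe
  position 21–24: never eat eat believe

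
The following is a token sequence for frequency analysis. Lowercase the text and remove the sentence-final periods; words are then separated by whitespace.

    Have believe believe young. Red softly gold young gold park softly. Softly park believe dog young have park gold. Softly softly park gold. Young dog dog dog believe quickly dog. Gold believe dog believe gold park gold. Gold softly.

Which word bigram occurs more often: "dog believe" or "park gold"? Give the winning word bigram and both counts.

"park gold" (3 vs 2)

"dog believe": 2 occurrences
"park gold": 3 occurrences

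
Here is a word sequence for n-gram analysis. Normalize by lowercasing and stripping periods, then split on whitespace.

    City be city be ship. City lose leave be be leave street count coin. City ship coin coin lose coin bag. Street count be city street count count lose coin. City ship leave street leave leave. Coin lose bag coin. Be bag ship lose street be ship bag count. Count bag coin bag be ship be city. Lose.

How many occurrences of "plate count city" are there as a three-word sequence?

Scanning the 56 overlapping trigram windows for "plate count city":
  (none found)

0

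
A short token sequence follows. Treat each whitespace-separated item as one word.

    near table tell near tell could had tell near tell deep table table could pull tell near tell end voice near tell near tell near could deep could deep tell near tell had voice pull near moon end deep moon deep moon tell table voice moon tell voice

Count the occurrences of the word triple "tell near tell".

5

Scanning the 46 overlapping trigram windows for "tell near tell":
  position 3–5: tell near tell
  position 8–10: tell near tell
  position 16–18: tell near tell
  position 22–24: tell near tell
  position 30–32: tell near tell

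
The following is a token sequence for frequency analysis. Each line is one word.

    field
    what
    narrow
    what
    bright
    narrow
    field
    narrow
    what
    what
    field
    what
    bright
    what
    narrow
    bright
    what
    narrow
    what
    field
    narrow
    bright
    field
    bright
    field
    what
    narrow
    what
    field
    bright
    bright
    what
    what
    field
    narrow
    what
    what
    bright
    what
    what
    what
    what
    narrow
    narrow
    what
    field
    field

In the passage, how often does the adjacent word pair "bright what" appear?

4

Scanning the 46 overlapping bigram windows for "bright what":
  position 13–14: bright what
  position 16–17: bright what
  position 31–32: bright what
  position 38–39: bright what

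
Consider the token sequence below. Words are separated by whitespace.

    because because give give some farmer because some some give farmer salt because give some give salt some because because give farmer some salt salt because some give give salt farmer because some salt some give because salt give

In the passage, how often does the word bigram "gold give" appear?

0

Scanning the 38 overlapping bigram windows for "gold give":
  (none found)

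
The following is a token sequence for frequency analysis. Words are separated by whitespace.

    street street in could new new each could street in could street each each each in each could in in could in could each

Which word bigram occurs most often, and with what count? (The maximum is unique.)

"in could", 4 times

Bigram frequencies (highest first):
  in could: 4
  street in: 2
  each could: 2
  could street: 2
  each each: 2
  could in: 2
  … (9 more, each ≤ 1)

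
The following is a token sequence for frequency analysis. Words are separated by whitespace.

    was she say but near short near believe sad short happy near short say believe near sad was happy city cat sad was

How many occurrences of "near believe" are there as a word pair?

Scanning the 22 overlapping bigram windows for "near believe":
  position 7–8: near believe

1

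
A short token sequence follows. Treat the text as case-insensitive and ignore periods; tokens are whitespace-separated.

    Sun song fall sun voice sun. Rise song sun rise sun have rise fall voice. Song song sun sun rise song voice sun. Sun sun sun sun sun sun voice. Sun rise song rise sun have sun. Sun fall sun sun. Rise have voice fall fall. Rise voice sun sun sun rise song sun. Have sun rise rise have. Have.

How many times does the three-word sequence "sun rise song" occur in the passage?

4

Scanning the 58 overlapping trigram windows for "sun rise song":
  position 6–8: sun rise song
  position 19–21: sun rise song
  position 31–33: sun rise song
  position 51–53: sun rise song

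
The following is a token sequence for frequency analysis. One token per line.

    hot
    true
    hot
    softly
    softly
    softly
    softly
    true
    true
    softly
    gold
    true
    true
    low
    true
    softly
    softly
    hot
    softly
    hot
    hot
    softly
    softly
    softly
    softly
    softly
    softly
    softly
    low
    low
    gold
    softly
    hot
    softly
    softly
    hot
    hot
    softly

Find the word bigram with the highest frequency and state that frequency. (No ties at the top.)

Bigram frequencies (highest first):
  softly softly: 11
  hot softly: 5
  softly hot: 4
  true true: 2
  true softly: 2
  hot hot: 2
  … (11 more, each ≤ 1)

"softly softly", 11 times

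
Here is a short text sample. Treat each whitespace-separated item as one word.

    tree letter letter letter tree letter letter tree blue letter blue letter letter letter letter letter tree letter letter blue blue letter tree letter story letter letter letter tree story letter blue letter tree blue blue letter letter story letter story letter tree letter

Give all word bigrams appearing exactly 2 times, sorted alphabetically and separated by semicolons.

blue blue; tree blue

Bigram counts meeting the condition (exactly 2 times):
  blue blue: 2
  tree blue: 2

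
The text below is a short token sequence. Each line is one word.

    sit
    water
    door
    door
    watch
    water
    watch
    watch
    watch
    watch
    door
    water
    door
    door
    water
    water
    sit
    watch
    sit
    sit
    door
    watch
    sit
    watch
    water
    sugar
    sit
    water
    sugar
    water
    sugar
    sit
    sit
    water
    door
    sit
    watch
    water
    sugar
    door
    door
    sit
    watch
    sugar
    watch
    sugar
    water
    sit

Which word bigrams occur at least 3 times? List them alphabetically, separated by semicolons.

Bigram counts meeting the condition (at least 3 times):
  door door: 3
  sit watch: 4
  sit water: 3
  watch watch: 3
  watch water: 3
  water door: 3
  water sugar: 4

door door; sit watch; sit water; watch watch; watch water; water door; water sugar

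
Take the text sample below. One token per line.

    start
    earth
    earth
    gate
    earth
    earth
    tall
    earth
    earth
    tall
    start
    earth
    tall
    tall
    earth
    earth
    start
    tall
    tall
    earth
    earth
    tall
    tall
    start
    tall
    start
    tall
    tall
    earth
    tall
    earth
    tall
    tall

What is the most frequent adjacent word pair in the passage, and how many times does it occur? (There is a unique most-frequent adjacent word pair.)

"earth tall", 6 times

Bigram frequencies (highest first):
  earth tall: 6
  earth earth: 5
  tall earth: 5
  tall tall: 5
  tall start: 3
  start tall: 3
  … (4 more, each ≤ 2)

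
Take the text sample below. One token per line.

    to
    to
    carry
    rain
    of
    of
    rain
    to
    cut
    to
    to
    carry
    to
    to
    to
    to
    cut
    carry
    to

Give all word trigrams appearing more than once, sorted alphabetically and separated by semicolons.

Trigram counts meeting the condition (more than once):
  to to carry: 2
  to to to: 2

to to carry; to to to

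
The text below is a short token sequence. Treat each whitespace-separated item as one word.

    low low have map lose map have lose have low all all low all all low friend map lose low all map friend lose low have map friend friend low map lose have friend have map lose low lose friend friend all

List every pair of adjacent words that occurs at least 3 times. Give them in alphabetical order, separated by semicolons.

Bigram counts meeting the condition (at least 3 times):
  have map: 3
  lose low: 3
  low all: 3
  map lose: 4

have map; lose low; low all; map lose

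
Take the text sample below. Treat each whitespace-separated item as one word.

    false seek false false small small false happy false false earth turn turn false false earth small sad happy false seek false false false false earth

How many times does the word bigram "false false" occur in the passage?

Scanning the 25 overlapping bigram windows for "false false":
  position 3–4: false false
  position 9–10: false false
  position 14–15: false false
  position 22–23: false false
  position 23–24: false false
  position 24–25: false false

6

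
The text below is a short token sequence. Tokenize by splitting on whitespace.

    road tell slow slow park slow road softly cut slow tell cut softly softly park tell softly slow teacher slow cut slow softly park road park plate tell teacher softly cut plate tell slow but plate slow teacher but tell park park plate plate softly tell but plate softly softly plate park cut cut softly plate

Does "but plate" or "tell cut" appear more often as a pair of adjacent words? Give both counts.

"but plate" (2 vs 1)

"but plate": 2 occurrences
"tell cut": 1 occurrence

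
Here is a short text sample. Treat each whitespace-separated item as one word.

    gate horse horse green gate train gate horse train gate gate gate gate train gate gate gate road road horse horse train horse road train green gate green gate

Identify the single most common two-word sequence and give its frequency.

Bigram frequencies (highest first):
  gate gate: 5
  green gate: 3
  train gate: 3
  gate horse: 2
  horse horse: 2
  gate train: 2
  … (10 more, each ≤ 2)

"gate gate", 5 times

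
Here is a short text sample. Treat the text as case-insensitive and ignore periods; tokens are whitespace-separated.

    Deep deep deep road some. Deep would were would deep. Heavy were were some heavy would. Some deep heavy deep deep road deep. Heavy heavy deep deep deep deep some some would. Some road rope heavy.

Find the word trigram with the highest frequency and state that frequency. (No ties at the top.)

Trigram frequencies (highest first):
  deep deep deep: 3
  deep deep road: 2
  heavy deep deep: 2
  deep road some: 1
  road some deep: 1
  some deep would: 1
  … (24 more, each ≤ 1)

"deep deep deep", 3 times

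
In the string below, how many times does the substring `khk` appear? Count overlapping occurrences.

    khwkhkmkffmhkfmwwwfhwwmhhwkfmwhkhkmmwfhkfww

2

Sliding a length-3 window over the 43 characters (41 positions):
  position 4–6: khk
  position 32–34: khk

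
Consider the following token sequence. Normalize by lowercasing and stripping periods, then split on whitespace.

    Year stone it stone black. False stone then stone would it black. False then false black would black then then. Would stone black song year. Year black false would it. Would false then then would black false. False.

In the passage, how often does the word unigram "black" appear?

7

Scanning the 38 tokens for "black":
  position 5: black
  position 12: black
  position 16: black
  position 18: black
  position 23: black
  position 27: black
  position 36: black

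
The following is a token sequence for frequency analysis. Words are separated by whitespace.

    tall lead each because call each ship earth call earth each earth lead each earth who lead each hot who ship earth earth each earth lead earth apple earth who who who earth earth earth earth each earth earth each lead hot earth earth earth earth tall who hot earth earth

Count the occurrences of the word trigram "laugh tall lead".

0

Scanning the 49 overlapping trigram windows for "laugh tall lead":
  (none found)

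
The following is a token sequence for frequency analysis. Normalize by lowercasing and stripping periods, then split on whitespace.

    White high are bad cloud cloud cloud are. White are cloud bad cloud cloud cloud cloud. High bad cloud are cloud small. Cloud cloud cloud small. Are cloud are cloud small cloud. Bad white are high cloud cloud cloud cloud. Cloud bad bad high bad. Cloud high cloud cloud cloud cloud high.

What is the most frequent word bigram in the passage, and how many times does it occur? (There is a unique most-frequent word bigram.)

"cloud cloud", 14 times

Bigram frequencies (highest first):
  cloud cloud: 14
  bad cloud: 4
  are cloud: 4
  cloud are: 3
  cloud bad: 3
  cloud high: 3
  … (14 more, each ≤ 3)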